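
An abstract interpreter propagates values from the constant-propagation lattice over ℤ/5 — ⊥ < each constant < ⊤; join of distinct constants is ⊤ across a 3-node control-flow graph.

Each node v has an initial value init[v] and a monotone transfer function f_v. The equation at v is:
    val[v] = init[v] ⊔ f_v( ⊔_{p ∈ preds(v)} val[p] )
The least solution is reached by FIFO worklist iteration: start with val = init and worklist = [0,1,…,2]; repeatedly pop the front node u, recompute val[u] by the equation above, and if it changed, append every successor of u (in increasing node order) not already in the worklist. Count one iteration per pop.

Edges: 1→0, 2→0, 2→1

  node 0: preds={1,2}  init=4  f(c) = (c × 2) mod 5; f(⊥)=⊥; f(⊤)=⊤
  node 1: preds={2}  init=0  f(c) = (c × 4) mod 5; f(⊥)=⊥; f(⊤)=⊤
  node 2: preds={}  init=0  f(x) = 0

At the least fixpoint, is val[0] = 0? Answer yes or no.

no

Trace (3 dequeues):
  [1] u=0 | in 0 | out ⊤ | prev 4 | push {}
  [2] u=1 | in 0 | out 0 | ==
  [3] u=2 | in ⊥ | out 0 | ==

Converged values:
  [0] ⊤
  [1] 0
  [2] 0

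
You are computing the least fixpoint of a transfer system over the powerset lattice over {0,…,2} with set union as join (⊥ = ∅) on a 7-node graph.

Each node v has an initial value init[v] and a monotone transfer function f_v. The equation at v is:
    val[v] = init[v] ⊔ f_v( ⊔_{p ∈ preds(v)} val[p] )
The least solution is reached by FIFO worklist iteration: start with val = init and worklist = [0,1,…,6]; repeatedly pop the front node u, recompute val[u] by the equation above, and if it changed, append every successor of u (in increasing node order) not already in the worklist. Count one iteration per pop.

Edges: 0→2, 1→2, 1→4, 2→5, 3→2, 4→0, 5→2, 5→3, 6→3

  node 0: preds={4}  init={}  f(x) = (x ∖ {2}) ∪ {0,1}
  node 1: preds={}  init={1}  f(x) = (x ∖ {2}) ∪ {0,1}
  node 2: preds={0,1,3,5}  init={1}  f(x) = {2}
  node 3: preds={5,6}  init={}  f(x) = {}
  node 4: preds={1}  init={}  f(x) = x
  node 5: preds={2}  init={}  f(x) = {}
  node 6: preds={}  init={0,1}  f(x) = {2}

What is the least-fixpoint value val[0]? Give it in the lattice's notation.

{0,1}

Trace (9 dequeues):
  [1] u=0 | in {} | out {0,1} | prev {} | push {}
  [2] u=1 | in {} | out {0,1} | prev {1} | push {}
  [3] u=2 | in {0,1} | out {1,2} | prev {1} | push {}
  [4] u=3 | in {0,1} | out {} | ==
  [5] u=4 | in {0,1} | out {0,1} | prev {} | push {0}
  [6] u=5 | in {1,2} | out {} | ==
  [7] u=6 | in {} | out {0,1,2} | prev {0,1} | push {3}
  [8] u=0 | in {0,1} | out {0,1} | ==
  [9] u=3 | in {0,1,2} | out {} | ==

Converged values:
  [0] {0,1}
  [1] {0,1}
  [2] {1,2}
  [3] {}
  [4] {0,1}
  [5] {}
  [6] {0,1,2}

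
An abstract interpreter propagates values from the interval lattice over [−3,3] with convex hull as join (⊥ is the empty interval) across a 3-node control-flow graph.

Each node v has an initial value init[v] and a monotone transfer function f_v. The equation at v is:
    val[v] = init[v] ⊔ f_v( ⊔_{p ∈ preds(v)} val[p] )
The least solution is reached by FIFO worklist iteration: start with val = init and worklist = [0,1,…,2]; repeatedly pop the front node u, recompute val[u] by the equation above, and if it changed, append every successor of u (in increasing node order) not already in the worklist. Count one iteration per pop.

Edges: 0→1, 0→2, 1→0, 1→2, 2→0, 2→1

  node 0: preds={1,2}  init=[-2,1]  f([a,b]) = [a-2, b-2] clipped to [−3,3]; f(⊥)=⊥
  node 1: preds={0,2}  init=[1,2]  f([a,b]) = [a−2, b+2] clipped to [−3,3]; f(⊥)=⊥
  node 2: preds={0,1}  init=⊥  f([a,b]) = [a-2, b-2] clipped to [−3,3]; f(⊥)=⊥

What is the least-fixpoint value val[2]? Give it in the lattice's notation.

Trace (6 dequeues):
  [1] u=0 | in [1,2] | out [-2,1] | ==
  [2] u=1 | in [-2,1] | out [-3,3] | prev [1,2] | push {0}
  [3] u=2 | in [-3,3] | out [-3,1] | prev ⊥ | push {1}
  [4] u=0 | in [-3,3] | out [-3,1] | prev [-2,1] | push {2}
  [5] u=1 | in [-3,1] | out [-3,3] | ==
  [6] u=2 | in [-3,3] | out [-3,1] | ==

Converged values:
  [0] [-3,1]
  [1] [-3,3]
  [2] [-3,1]

[-3,1]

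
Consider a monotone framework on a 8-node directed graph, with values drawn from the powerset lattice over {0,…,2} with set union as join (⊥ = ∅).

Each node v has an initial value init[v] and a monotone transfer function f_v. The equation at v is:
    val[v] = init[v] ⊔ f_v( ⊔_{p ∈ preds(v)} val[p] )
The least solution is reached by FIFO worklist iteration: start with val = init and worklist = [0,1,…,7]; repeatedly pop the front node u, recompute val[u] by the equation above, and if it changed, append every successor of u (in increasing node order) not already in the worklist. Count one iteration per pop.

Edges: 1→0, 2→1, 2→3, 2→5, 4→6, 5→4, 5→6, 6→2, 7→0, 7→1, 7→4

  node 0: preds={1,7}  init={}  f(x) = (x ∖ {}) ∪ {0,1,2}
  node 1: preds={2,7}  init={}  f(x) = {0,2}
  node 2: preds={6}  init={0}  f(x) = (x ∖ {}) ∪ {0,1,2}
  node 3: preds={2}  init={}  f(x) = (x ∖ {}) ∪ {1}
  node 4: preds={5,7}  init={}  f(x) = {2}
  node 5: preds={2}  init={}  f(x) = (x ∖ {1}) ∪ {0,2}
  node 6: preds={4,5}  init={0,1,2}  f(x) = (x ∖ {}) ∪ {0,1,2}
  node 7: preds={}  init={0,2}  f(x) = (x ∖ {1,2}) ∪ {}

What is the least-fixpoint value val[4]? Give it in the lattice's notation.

Iteration log — 11 steps:
  step 1. node 0  ⊔preds={0,2}  new={0,1,2}  old={}  +wl: 
  step 2. node 1  ⊔preds={0,2}  new={0,2}  old={}  +wl: 0
  step 3. node 2  ⊔preds={0,1,2}  new={0,1,2}  old={0}  +wl: 1
  step 4. node 3  ⊔preds={0,1,2}  new={0,1,2}  old={}  +wl: 
  step 5. node 4  ⊔preds={0,2}  new={2}  old={}  +wl: 
  step 6. node 5  ⊔preds={0,1,2}  new={0,2}  old={}  +wl: 4
  step 7. node 6  ⊔preds={0,2}  new={0,1,2}  stable
  step 8. node 7  ⊔preds={}  new={0,2}  stable
  step 9. node 0  ⊔preds={0,2}  new={0,1,2}  stable
  step 10. node 1  ⊔preds={0,1,2}  new={0,2}  stable
  step 11. node 4  ⊔preds={0,2}  new={2}  stable

Least fixpoint reached:
  node 0: {0,1,2}
  node 1: {0,2}
  node 2: {0,1,2}
  node 3: {0,1,2}
  node 4: {2}
  node 5: {0,2}
  node 6: {0,1,2}
  node 7: {0,2}

{2}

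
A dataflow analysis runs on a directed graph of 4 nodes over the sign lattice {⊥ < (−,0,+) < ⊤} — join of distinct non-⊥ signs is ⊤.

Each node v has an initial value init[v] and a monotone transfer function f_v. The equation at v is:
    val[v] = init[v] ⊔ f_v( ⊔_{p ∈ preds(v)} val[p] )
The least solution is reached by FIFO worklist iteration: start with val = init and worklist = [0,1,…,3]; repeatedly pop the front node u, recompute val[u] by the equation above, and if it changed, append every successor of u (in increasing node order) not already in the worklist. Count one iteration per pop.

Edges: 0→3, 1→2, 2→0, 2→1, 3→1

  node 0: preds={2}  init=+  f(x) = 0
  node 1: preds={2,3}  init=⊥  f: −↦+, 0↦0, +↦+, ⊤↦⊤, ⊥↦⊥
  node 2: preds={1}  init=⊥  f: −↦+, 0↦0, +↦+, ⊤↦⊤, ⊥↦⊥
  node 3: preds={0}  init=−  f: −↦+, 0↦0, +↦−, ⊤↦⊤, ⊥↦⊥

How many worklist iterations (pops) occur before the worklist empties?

Iteration log — 9 steps:
  step 1. node 0  ⊔preds=⊥  new=⊤  old=+  +wl: 
  step 2. node 1  ⊔preds=−  new=+  old=⊥  +wl: 
  step 3. node 2  ⊔preds=+  new=+  old=⊥  +wl: 0,1
  step 4. node 3  ⊔preds=⊤  new=⊤  old=−  +wl: 
  step 5. node 0  ⊔preds=+  new=⊤  stable
  step 6. node 1  ⊔preds=⊤  new=⊤  old=+  +wl: 2
  step 7. node 2  ⊔preds=⊤  new=⊤  old=+  +wl: 0,1
  step 8. node 0  ⊔preds=⊤  new=⊤  stable
  step 9. node 1  ⊔preds=⊤  new=⊤  stable

Least fixpoint reached:
  node 0: ⊤
  node 1: ⊤
  node 2: ⊤
  node 3: ⊤

9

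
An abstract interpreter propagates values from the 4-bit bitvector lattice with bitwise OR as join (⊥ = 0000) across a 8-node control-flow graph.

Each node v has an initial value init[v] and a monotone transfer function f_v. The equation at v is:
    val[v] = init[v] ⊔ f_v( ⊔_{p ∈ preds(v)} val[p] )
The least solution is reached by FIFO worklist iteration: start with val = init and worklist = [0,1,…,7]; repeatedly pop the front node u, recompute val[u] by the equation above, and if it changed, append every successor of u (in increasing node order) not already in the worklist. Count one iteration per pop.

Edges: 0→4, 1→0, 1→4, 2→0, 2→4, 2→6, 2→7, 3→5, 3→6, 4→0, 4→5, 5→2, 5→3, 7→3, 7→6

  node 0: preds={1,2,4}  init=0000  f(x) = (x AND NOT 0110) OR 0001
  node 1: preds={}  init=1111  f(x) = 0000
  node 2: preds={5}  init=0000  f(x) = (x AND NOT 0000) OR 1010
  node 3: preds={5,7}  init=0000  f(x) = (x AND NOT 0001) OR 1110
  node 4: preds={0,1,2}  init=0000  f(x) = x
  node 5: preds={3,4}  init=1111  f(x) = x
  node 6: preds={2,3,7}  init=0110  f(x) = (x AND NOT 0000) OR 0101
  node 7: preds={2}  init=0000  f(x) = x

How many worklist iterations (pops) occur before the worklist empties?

Worklist (11 pops):
  #1 pop 0: in=1111 → 1001 (was 0000); enqueue []
  #2 pop 1: in=0000 → 1111 (no change)
  #3 pop 2: in=1111 → 1111 (was 0000); enqueue [0]
  #4 pop 3: in=1111 → 1110 (was 0000); enqueue []
  #5 pop 4: in=1111 → 1111 (was 0000); enqueue []
  #6 pop 5: in=1111 → 1111 (no change)
  #7 pop 6: in=1111 → 1111 (was 0110); enqueue []
  #8 pop 7: in=1111 → 1111 (was 0000); enqueue [3,6]
  #9 pop 0: in=1111 → 1001 (no change)
  #10 pop 3: in=1111 → 1110 (no change)
  #11 pop 6: in=1111 → 1111 (no change)

Fixpoint:
  val[0] = 1001
  val[1] = 1111
  val[2] = 1111
  val[3] = 1110
  val[4] = 1111
  val[5] = 1111
  val[6] = 1111
  val[7] = 1111

11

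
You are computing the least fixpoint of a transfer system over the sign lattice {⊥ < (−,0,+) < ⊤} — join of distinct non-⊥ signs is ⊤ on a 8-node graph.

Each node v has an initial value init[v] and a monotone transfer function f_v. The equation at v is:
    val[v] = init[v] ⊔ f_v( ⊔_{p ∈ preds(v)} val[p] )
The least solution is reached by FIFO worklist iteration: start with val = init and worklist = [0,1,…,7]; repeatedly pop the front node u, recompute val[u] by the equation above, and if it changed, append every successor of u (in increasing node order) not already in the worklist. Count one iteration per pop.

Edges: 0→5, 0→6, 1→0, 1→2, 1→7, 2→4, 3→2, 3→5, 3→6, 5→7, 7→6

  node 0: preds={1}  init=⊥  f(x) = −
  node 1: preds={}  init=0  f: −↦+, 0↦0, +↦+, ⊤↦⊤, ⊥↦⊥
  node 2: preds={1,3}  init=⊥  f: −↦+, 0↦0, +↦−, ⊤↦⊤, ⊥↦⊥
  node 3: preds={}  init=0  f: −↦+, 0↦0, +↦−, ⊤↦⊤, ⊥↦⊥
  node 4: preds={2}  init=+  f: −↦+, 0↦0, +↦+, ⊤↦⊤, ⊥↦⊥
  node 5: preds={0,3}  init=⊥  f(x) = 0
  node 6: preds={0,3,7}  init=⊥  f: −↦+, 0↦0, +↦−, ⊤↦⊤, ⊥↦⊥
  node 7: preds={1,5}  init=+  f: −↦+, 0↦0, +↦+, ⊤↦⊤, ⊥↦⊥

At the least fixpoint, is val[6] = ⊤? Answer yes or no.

yes

Worklist (9 pops):
  #1 pop 0: in=0 → − (was ⊥); enqueue []
  #2 pop 1: in=⊥ → 0 (no change)
  #3 pop 2: in=0 → 0 (was ⊥); enqueue []
  #4 pop 3: in=⊥ → 0 (no change)
  #5 pop 4: in=0 → ⊤ (was +); enqueue []
  #6 pop 5: in=⊤ → 0 (was ⊥); enqueue []
  #7 pop 6: in=⊤ → ⊤ (was ⊥); enqueue []
  #8 pop 7: in=0 → ⊤ (was +); enqueue [6]
  #9 pop 6: in=⊤ → ⊤ (no change)

Fixpoint:
  val[0] = −
  val[1] = 0
  val[2] = 0
  val[3] = 0
  val[4] = ⊤
  val[5] = 0
  val[6] = ⊤
  val[7] = ⊤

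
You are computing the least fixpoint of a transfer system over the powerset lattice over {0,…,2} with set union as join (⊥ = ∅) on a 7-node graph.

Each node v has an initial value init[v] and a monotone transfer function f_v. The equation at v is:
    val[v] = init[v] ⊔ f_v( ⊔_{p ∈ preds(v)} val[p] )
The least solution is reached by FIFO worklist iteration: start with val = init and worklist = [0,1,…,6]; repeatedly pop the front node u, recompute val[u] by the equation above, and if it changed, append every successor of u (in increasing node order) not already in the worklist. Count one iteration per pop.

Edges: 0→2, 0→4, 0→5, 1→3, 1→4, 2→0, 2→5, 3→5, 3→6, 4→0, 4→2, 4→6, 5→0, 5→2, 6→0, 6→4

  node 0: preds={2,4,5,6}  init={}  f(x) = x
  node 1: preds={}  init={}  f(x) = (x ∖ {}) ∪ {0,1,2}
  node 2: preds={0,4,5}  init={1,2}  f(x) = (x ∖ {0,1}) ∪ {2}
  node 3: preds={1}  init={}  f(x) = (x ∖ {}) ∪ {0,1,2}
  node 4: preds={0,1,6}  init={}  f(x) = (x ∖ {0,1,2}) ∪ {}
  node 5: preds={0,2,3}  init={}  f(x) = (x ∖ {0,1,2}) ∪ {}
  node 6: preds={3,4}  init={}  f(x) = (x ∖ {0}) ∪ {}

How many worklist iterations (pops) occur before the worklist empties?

Worklist (9 pops):
  #1 pop 0: in={1,2} → {1,2} (was {}); enqueue []
  #2 pop 1: in={} → {0,1,2} (was {}); enqueue []
  #3 pop 2: in={1,2} → {1,2} (no change)
  #4 pop 3: in={0,1,2} → {0,1,2} (was {}); enqueue []
  #5 pop 4: in={0,1,2} → {} (no change)
  #6 pop 5: in={0,1,2} → {} (no change)
  #7 pop 6: in={0,1,2} → {1,2} (was {}); enqueue [0,4]
  #8 pop 0: in={1,2} → {1,2} (no change)
  #9 pop 4: in={0,1,2} → {} (no change)

Fixpoint:
  val[0] = {1,2}
  val[1] = {0,1,2}
  val[2] = {1,2}
  val[3] = {0,1,2}
  val[4] = {}
  val[5] = {}
  val[6] = {1,2}

9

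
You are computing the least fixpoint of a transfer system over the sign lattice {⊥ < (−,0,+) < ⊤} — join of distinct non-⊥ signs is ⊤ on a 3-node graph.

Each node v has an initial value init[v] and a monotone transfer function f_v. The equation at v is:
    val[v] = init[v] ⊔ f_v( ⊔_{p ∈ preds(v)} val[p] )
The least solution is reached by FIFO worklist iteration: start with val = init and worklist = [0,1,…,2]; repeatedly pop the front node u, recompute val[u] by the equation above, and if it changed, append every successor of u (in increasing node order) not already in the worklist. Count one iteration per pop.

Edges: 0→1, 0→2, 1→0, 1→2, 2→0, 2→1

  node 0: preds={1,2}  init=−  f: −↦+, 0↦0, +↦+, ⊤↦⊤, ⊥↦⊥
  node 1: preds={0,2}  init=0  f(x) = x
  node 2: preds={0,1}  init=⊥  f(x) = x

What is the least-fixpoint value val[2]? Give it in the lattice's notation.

Worklist (5 pops):
  #1 pop 0: in=0 → ⊤ (was −); enqueue []
  #2 pop 1: in=⊤ → ⊤ (was 0); enqueue [0]
  #3 pop 2: in=⊤ → ⊤ (was ⊥); enqueue [1]
  #4 pop 0: in=⊤ → ⊤ (no change)
  #5 pop 1: in=⊤ → ⊤ (no change)

Fixpoint:
  val[0] = ⊤
  val[1] = ⊤
  val[2] = ⊤

⊤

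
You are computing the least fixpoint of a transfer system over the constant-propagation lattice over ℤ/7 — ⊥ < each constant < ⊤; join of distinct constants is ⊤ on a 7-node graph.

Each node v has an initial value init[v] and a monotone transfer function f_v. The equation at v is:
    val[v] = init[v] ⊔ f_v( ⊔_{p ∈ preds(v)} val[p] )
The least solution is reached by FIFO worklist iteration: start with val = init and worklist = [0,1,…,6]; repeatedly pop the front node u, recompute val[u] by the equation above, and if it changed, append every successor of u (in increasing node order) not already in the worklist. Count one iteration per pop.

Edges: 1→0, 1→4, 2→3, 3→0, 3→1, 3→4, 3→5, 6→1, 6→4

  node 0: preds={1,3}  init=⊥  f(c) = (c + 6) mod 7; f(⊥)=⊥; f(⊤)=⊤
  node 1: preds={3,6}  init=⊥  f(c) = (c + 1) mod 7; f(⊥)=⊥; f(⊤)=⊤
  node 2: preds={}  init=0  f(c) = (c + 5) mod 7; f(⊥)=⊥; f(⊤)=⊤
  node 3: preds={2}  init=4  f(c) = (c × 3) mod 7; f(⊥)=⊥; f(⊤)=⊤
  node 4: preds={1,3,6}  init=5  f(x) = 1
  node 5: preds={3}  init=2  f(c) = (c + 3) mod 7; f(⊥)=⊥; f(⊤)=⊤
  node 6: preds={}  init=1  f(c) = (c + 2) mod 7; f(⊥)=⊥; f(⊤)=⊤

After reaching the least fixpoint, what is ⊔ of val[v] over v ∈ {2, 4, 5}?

⊤

Worklist (9 pops):
  #1 pop 0: in=4 → 3 (was ⊥); enqueue []
  #2 pop 1: in=⊤ → ⊤ (was ⊥); enqueue [0]
  #3 pop 2: in=⊥ → 0 (no change)
  #4 pop 3: in=0 → ⊤ (was 4); enqueue [1]
  #5 pop 4: in=⊤ → ⊤ (was 5); enqueue []
  #6 pop 5: in=⊤ → ⊤ (was 2); enqueue []
  #7 pop 6: in=⊥ → 1 (no change)
  #8 pop 0: in=⊤ → ⊤ (was 3); enqueue []
  #9 pop 1: in=⊤ → ⊤ (no change)

Fixpoint:
  val[0] = ⊤
  val[1] = ⊤
  val[2] = 0
  val[3] = ⊤
  val[4] = ⊤
  val[5] = ⊤
  val[6] = 1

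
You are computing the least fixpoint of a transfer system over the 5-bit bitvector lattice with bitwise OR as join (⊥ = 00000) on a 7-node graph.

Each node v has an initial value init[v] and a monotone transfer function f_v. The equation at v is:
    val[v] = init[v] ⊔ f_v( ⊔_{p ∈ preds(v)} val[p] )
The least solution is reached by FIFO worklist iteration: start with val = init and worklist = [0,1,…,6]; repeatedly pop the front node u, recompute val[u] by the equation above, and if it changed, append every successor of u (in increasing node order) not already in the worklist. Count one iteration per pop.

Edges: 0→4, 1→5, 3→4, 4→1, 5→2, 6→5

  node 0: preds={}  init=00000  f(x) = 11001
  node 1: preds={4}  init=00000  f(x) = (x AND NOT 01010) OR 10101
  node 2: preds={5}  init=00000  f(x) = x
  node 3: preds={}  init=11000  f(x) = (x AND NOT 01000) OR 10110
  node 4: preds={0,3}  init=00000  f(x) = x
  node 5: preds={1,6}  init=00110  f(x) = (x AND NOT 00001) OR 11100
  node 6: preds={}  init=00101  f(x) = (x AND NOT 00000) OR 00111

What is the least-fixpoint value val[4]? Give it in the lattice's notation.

11111

Iteration log — 10 steps:
  step 1. node 0  ⊔preds=00000  new=11001  old=00000  +wl: 
  step 2. node 1  ⊔preds=00000  new=10101  old=00000  +wl: 
  step 3. node 2  ⊔preds=00110  new=00110  old=00000  +wl: 
  step 4. node 3  ⊔preds=00000  new=11110  old=11000  +wl: 
  step 5. node 4  ⊔preds=11111  new=11111  old=00000  +wl: 1
  step 6. node 5  ⊔preds=10101  new=11110  old=00110  +wl: 2
  step 7. node 6  ⊔preds=00000  new=00111  old=00101  +wl: 5
  step 8. node 1  ⊔preds=11111  new=10101  stable
  step 9. node 2  ⊔preds=11110  new=11110  old=00110  +wl: 
  step 10. node 5  ⊔preds=10111  new=11110  stable

Least fixpoint reached:
  node 0: 11001
  node 1: 10101
  node 2: 11110
  node 3: 11110
  node 4: 11111
  node 5: 11110
  node 6: 00111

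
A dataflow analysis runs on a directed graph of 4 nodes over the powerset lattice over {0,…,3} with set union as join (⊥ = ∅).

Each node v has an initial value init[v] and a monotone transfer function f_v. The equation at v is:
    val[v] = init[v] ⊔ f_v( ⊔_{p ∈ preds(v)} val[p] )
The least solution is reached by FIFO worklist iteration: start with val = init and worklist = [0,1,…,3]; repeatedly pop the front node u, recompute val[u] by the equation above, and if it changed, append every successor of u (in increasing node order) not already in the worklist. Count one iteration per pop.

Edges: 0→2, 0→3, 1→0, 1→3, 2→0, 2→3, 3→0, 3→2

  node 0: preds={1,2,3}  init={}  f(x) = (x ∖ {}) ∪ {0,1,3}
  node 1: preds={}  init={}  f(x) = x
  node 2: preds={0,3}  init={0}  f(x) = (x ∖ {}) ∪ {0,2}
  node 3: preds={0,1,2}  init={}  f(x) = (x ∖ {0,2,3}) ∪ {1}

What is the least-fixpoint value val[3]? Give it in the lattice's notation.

{1}

Worklist (7 pops):
  #1 pop 0: in={0} → {0,1,3} (was {}); enqueue []
  #2 pop 1: in={} → {} (no change)
  #3 pop 2: in={0,1,3} → {0,1,2,3} (was {0}); enqueue [0]
  #4 pop 3: in={0,1,2,3} → {1} (was {}); enqueue [2]
  #5 pop 0: in={0,1,2,3} → {0,1,2,3} (was {0,1,3}); enqueue [3]
  #6 pop 2: in={0,1,2,3} → {0,1,2,3} (no change)
  #7 pop 3: in={0,1,2,3} → {1} (no change)

Fixpoint:
  val[0] = {0,1,2,3}
  val[1] = {}
  val[2] = {0,1,2,3}
  val[3] = {1}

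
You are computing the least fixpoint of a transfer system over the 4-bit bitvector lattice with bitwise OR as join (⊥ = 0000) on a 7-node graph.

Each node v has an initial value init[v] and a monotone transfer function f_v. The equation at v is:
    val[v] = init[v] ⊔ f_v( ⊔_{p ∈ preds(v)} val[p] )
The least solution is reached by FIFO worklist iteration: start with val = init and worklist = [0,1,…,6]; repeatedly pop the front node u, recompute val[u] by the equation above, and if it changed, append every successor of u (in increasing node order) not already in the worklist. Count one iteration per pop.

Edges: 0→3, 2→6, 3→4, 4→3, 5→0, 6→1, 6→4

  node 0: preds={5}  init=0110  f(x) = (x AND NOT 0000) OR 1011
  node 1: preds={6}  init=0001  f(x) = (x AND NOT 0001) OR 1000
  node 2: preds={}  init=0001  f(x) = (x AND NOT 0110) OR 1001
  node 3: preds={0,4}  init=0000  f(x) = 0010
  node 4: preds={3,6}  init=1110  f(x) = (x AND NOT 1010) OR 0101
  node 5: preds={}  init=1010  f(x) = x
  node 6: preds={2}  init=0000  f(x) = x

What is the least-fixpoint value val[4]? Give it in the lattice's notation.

1111

Trace (10 dequeues):
  [1] u=0 | in 1010 | out 1111 | prev 0110 | push {}
  [2] u=1 | in 0000 | out 1001 | prev 0001 | push {}
  [3] u=2 | in 0000 | out 1001 | prev 0001 | push {}
  [4] u=3 | in 1111 | out 0010 | prev 0000 | push {}
  [5] u=4 | in 0010 | out 1111 | prev 1110 | push {3}
  [6] u=5 | in 0000 | out 1010 | ==
  [7] u=6 | in 1001 | out 1001 | prev 0000 | push {1,4}
  [8] u=3 | in 1111 | out 0010 | ==
  [9] u=1 | in 1001 | out 1001 | ==
  [10] u=4 | in 1011 | out 1111 | ==

Converged values:
  [0] 1111
  [1] 1001
  [2] 1001
  [3] 0010
  [4] 1111
  [5] 1010
  [6] 1001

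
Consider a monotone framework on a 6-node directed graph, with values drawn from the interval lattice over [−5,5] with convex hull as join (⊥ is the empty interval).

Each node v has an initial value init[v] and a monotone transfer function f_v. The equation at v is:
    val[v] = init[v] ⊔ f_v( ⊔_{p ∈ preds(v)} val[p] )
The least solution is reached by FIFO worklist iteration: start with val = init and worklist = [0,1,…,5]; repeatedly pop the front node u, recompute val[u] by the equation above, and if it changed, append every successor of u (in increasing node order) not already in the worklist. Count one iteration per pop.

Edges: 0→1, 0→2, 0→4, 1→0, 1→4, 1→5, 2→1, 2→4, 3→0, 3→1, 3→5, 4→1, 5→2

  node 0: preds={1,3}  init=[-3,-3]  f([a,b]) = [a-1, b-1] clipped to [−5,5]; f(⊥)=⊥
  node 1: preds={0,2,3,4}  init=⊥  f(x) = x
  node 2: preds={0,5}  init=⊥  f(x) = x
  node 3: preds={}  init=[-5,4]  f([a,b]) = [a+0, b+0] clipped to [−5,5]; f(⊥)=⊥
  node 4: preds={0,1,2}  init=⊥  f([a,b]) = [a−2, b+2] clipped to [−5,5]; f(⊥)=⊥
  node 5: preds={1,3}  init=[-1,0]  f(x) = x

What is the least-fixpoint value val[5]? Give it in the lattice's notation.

[-5,5]

Worklist (16 pops):
  #1 pop 0: in=[-5,4] → [-5,3] (was [-3,-3]); enqueue []
  #2 pop 1: in=[-5,4] → [-5,4] (was ⊥); enqueue [0]
  #3 pop 2: in=[-5,3] → [-5,3] (was ⊥); enqueue [1]
  #4 pop 3: in=⊥ → [-5,4] (no change)
  #5 pop 4: in=[-5,4] → [-5,5] (was ⊥); enqueue []
  #6 pop 5: in=[-5,4] → [-5,4] (was [-1,0]); enqueue [2]
  #7 pop 0: in=[-5,4] → [-5,3] (no change)
  #8 pop 1: in=[-5,5] → [-5,5] (was [-5,4]); enqueue [0,4,5]
  #9 pop 2: in=[-5,4] → [-5,4] (was [-5,3]); enqueue [1]
  #10 pop 0: in=[-5,5] → [-5,4] (was [-5,3]); enqueue [2]
  #11 pop 4: in=[-5,5] → [-5,5] (no change)
  #12 pop 5: in=[-5,5] → [-5,5] (was [-5,4]); enqueue []
  #13 pop 1: in=[-5,5] → [-5,5] (no change)
  #14 pop 2: in=[-5,5] → [-5,5] (was [-5,4]); enqueue [1,4]
  #15 pop 1: in=[-5,5] → [-5,5] (no change)
  #16 pop 4: in=[-5,5] → [-5,5] (no change)

Fixpoint:
  val[0] = [-5,4]
  val[1] = [-5,5]
  val[2] = [-5,5]
  val[3] = [-5,4]
  val[4] = [-5,5]
  val[5] = [-5,5]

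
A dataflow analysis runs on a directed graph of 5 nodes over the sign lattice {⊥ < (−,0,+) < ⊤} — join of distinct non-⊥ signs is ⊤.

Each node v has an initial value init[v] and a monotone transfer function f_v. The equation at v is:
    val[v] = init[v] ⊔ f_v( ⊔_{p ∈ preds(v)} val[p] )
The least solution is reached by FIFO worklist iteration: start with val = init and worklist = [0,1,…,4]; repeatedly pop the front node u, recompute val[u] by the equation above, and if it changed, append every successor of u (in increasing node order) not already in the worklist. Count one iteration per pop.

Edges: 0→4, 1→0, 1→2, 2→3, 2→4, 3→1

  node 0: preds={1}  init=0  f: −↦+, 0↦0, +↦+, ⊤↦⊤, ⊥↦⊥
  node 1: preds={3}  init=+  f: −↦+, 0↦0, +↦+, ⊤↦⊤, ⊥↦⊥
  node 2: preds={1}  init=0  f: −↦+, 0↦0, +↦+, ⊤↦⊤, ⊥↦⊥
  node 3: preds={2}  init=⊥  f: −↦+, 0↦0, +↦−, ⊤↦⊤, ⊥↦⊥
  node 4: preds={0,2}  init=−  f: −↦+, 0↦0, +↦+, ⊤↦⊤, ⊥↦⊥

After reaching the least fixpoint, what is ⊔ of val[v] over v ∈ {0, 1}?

⊤

Trace (8 dequeues):
  [1] u=0 | in + | out ⊤ | prev 0 | push {}
  [2] u=1 | in ⊥ | out + | ==
  [3] u=2 | in + | out ⊤ | prev 0 | push {}
  [4] u=3 | in ⊤ | out ⊤ | prev ⊥ | push {1}
  [5] u=4 | in ⊤ | out ⊤ | prev − | push {}
  [6] u=1 | in ⊤ | out ⊤ | prev + | push {0,2}
  [7] u=0 | in ⊤ | out ⊤ | ==
  [8] u=2 | in ⊤ | out ⊤ | ==

Converged values:
  [0] ⊤
  [1] ⊤
  [2] ⊤
  [3] ⊤
  [4] ⊤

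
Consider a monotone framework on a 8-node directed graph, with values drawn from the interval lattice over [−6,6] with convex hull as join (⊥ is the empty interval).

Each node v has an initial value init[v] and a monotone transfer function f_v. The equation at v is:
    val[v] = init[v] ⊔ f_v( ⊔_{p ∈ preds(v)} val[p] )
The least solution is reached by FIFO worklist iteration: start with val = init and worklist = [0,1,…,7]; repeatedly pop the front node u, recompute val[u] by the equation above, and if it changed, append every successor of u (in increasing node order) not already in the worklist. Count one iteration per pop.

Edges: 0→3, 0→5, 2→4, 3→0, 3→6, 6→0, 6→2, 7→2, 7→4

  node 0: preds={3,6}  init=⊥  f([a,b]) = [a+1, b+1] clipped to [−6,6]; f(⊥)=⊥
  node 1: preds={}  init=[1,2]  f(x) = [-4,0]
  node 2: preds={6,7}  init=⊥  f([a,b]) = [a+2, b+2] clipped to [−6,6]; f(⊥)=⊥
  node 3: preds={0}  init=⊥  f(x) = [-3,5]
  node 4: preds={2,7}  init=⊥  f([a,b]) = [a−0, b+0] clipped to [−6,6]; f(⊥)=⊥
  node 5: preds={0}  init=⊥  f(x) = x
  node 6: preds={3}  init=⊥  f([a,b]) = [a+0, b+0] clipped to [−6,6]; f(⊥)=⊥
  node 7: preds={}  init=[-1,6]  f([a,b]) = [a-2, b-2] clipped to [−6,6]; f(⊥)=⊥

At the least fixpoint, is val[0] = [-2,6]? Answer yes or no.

Iteration log — 13 steps:
  step 1. node 0  ⊔preds=⊥  new=⊥  stable
  step 2. node 1  ⊔preds=⊥  new=[-4,2]  old=[1,2]  +wl: 
  step 3. node 2  ⊔preds=[-1,6]  new=[1,6]  old=⊥  +wl: 
  step 4. node 3  ⊔preds=⊥  new=[-3,5]  old=⊥  +wl: 0
  step 5. node 4  ⊔preds=[-1,6]  new=[-1,6]  old=⊥  +wl: 
  step 6. node 5  ⊔preds=⊥  new=⊥  stable
  step 7. node 6  ⊔preds=[-3,5]  new=[-3,5]  old=⊥  +wl: 2
  step 8. node 7  ⊔preds=⊥  new=[-1,6]  stable
  step 9. node 0  ⊔preds=[-3,5]  new=[-2,6]  old=⊥  +wl: 3,5
  step 10. node 2  ⊔preds=[-3,6]  new=[-1,6]  old=[1,6]  +wl: 4
  step 11. node 3  ⊔preds=[-2,6]  new=[-3,5]  stable
  step 12. node 5  ⊔preds=[-2,6]  new=[-2,6]  old=⊥  +wl: 
  step 13. node 4  ⊔preds=[-1,6]  new=[-1,6]  stable

Least fixpoint reached:
  node 0: [-2,6]
  node 1: [-4,2]
  node 2: [-1,6]
  node 3: [-3,5]
  node 4: [-1,6]
  node 5: [-2,6]
  node 6: [-3,5]
  node 7: [-1,6]

yes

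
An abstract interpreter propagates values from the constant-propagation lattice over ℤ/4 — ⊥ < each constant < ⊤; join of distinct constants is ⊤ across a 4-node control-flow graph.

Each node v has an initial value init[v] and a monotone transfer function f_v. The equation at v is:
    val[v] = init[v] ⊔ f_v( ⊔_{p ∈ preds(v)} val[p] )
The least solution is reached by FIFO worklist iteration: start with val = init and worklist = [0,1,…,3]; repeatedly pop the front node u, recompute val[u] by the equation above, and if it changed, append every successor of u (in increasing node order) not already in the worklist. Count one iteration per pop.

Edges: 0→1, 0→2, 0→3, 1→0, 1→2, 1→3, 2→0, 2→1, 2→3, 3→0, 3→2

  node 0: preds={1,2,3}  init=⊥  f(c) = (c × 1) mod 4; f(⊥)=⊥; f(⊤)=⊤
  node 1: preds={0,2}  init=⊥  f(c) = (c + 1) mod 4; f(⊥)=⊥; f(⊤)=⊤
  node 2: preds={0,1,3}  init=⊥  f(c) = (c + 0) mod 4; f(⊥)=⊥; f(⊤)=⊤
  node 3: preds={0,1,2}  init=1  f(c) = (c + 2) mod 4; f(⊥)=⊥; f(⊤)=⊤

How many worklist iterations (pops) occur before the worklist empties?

9

Iteration log — 9 steps:
  step 1. node 0  ⊔preds=1  new=1  old=⊥  +wl: 
  step 2. node 1  ⊔preds=1  new=2  old=⊥  +wl: 0
  step 3. node 2  ⊔preds=⊤  new=⊤  old=⊥  +wl: 1
  step 4. node 3  ⊔preds=⊤  new=⊤  old=1  +wl: 2
  step 5. node 0  ⊔preds=⊤  new=⊤  old=1  +wl: 3
  step 6. node 1  ⊔preds=⊤  new=⊤  old=2  +wl: 0
  step 7. node 2  ⊔preds=⊤  new=⊤  stable
  step 8. node 3  ⊔preds=⊤  new=⊤  stable
  step 9. node 0  ⊔preds=⊤  new=⊤  stable

Least fixpoint reached:
  node 0: ⊤
  node 1: ⊤
  node 2: ⊤
  node 3: ⊤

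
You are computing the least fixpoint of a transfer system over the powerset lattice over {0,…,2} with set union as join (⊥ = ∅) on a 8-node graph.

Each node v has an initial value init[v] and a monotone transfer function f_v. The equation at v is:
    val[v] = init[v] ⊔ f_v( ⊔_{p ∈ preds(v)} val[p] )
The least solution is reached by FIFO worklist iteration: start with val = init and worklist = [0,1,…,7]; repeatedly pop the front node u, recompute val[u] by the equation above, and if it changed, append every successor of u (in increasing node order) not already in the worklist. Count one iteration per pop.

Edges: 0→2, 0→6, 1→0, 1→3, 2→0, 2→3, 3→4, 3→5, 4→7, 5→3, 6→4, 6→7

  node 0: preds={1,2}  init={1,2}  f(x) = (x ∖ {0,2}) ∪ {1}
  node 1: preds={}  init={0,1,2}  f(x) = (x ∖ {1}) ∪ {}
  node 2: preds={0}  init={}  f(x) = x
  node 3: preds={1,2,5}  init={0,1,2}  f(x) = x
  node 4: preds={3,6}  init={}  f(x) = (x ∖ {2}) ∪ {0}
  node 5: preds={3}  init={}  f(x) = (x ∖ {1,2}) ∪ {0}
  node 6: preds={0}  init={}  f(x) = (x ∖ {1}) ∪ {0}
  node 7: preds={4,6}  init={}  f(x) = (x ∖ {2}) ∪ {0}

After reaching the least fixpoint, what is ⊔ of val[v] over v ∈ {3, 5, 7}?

Worklist (11 pops):
  #1 pop 0: in={0,1,2} → {1,2} (no change)
  #2 pop 1: in={} → {0,1,2} (no change)
  #3 pop 2: in={1,2} → {1,2} (was {}); enqueue [0]
  #4 pop 3: in={0,1,2} → {0,1,2} (no change)
  #5 pop 4: in={0,1,2} → {0,1} (was {}); enqueue []
  #6 pop 5: in={0,1,2} → {0} (was {}); enqueue [3]
  #7 pop 6: in={1,2} → {0,2} (was {}); enqueue [4]
  #8 pop 7: in={0,1,2} → {0,1} (was {}); enqueue []
  #9 pop 0: in={0,1,2} → {1,2} (no change)
  #10 pop 3: in={0,1,2} → {0,1,2} (no change)
  #11 pop 4: in={0,1,2} → {0,1} (no change)

Fixpoint:
  val[0] = {1,2}
  val[1] = {0,1,2}
  val[2] = {1,2}
  val[3] = {0,1,2}
  val[4] = {0,1}
  val[5] = {0}
  val[6] = {0,2}
  val[7] = {0,1}

{0,1,2}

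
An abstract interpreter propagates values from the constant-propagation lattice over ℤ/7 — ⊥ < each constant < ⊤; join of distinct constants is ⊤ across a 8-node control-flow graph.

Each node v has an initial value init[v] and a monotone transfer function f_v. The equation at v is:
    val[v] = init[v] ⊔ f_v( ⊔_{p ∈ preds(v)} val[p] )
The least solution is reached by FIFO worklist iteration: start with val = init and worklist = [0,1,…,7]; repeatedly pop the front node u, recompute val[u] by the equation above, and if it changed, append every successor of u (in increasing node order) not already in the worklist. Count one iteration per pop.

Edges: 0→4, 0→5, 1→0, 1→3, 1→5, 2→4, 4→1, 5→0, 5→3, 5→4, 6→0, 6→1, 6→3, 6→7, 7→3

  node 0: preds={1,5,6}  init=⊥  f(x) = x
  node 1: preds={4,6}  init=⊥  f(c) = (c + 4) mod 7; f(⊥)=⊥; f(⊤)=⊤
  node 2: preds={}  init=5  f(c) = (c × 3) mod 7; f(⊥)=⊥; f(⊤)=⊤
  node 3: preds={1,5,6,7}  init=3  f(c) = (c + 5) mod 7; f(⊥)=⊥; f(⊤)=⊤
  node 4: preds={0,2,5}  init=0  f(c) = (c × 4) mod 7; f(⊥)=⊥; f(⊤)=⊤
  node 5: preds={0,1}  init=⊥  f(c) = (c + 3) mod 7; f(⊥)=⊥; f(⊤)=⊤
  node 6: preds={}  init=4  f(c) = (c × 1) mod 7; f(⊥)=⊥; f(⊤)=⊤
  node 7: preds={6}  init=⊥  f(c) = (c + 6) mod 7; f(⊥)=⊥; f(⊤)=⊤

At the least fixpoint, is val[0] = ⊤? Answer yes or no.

Trace (13 dequeues):
  [1] u=0 | in 4 | out 4 | prev ⊥ | push {}
  [2] u=1 | in ⊤ | out ⊤ | prev ⊥ | push {0}
  [3] u=2 | in ⊥ | out 5 | ==
  [4] u=3 | in ⊤ | out ⊤ | prev 3 | push {}
  [5] u=4 | in ⊤ | out ⊤ | prev 0 | push {1}
  [6] u=5 | in ⊤ | out ⊤ | prev ⊥ | push {3,4}
  [7] u=6 | in ⊥ | out 4 | ==
  [8] u=7 | in 4 | out 3 | prev ⊥ | push {}
  [9] u=0 | in ⊤ | out ⊤ | prev 4 | push {5}
  [10] u=1 | in ⊤ | out ⊤ | ==
  [11] u=3 | in ⊤ | out ⊤ | ==
  [12] u=4 | in ⊤ | out ⊤ | ==
  [13] u=5 | in ⊤ | out ⊤ | ==

Converged values:
  [0] ⊤
  [1] ⊤
  [2] 5
  [3] ⊤
  [4] ⊤
  [5] ⊤
  [6] 4
  [7] 3

yes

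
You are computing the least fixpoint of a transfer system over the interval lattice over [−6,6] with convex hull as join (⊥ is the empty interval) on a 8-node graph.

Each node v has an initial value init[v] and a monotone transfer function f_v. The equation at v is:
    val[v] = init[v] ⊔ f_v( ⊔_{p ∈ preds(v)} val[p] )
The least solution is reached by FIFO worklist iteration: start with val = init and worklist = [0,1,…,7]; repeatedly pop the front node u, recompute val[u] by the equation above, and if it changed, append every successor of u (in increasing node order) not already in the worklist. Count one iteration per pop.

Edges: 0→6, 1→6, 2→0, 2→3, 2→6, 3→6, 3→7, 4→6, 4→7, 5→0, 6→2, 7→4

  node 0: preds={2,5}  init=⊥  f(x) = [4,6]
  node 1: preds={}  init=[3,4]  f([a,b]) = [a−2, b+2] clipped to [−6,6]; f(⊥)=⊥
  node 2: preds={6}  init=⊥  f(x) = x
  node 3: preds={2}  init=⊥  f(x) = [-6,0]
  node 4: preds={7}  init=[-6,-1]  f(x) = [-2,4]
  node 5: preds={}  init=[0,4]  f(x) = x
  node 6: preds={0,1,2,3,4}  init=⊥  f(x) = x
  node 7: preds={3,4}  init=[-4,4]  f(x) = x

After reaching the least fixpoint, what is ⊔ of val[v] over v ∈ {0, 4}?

Worklist (13 pops):
  #1 pop 0: in=[0,4] → [4,6] (was ⊥); enqueue []
  #2 pop 1: in=⊥ → [3,4] (no change)
  #3 pop 2: in=⊥ → ⊥ (no change)
  #4 pop 3: in=⊥ → [-6,0] (was ⊥); enqueue []
  #5 pop 4: in=[-4,4] → [-6,4] (was [-6,-1]); enqueue []
  #6 pop 5: in=⊥ → [0,4] (no change)
  #7 pop 6: in=[-6,6] → [-6,6] (was ⊥); enqueue [2]
  #8 pop 7: in=[-6,4] → [-6,4] (was [-4,4]); enqueue [4]
  #9 pop 2: in=[-6,6] → [-6,6] (was ⊥); enqueue [0,3,6]
  #10 pop 4: in=[-6,4] → [-6,4] (no change)
  #11 pop 0: in=[-6,6] → [4,6] (no change)
  #12 pop 3: in=[-6,6] → [-6,0] (no change)
  #13 pop 6: in=[-6,6] → [-6,6] (no change)

Fixpoint:
  val[0] = [4,6]
  val[1] = [3,4]
  val[2] = [-6,6]
  val[3] = [-6,0]
  val[4] = [-6,4]
  val[5] = [0,4]
  val[6] = [-6,6]
  val[7] = [-6,4]

[-6,6]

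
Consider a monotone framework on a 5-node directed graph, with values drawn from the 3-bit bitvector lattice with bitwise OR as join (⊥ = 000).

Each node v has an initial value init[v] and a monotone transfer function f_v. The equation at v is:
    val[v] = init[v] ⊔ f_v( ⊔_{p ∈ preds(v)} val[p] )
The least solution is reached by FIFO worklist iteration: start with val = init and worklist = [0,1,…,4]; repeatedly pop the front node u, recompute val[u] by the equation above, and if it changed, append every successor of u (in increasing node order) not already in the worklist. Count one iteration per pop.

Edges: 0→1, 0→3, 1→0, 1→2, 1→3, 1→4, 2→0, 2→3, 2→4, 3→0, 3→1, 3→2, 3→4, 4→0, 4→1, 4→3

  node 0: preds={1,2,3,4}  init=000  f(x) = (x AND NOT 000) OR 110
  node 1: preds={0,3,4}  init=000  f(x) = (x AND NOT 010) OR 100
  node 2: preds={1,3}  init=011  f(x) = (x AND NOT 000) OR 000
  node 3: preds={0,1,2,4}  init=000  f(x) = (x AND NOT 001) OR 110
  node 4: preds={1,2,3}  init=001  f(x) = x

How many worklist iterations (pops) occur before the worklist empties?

Worklist (9 pops):
  #1 pop 0: in=011 → 111 (was 000); enqueue []
  #2 pop 1: in=111 → 101 (was 000); enqueue [0]
  #3 pop 2: in=101 → 111 (was 011); enqueue []
  #4 pop 3: in=111 → 110 (was 000); enqueue [1,2]
  #5 pop 4: in=111 → 111 (was 001); enqueue [3]
  #6 pop 0: in=111 → 111 (no change)
  #7 pop 1: in=111 → 101 (no change)
  #8 pop 2: in=111 → 111 (no change)
  #9 pop 3: in=111 → 110 (no change)

Fixpoint:
  val[0] = 111
  val[1] = 101
  val[2] = 111
  val[3] = 110
  val[4] = 111

9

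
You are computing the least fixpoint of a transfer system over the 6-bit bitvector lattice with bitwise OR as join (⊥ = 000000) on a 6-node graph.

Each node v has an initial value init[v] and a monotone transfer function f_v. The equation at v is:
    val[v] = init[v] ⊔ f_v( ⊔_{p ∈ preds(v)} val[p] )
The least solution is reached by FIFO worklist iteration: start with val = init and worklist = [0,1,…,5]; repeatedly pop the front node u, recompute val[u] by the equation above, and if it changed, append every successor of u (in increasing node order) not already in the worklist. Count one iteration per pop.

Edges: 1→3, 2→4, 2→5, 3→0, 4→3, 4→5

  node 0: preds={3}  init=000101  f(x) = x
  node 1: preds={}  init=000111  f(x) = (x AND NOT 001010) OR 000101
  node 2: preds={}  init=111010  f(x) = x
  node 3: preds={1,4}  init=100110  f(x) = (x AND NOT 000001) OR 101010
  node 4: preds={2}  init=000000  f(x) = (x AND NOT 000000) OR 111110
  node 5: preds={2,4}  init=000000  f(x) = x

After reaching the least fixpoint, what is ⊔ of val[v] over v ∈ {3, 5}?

Iteration log — 9 steps:
  step 1. node 0  ⊔preds=100110  new=100111  old=000101  +wl: 
  step 2. node 1  ⊔preds=000000  new=000111  stable
  step 3. node 2  ⊔preds=000000  new=111010  stable
  step 4. node 3  ⊔preds=000111  new=101110  old=100110  +wl: 0
  step 5. node 4  ⊔preds=111010  new=111110  old=000000  +wl: 3
  step 6. node 5  ⊔preds=111110  new=111110  old=000000  +wl: 
  step 7. node 0  ⊔preds=101110  new=101111  old=100111  +wl: 
  step 8. node 3  ⊔preds=111111  new=111110  old=101110  +wl: 0
  step 9. node 0  ⊔preds=111110  new=111111  old=101111  +wl: 

Least fixpoint reached:
  node 0: 111111
  node 1: 000111
  node 2: 111010
  node 3: 111110
  node 4: 111110
  node 5: 111110

111110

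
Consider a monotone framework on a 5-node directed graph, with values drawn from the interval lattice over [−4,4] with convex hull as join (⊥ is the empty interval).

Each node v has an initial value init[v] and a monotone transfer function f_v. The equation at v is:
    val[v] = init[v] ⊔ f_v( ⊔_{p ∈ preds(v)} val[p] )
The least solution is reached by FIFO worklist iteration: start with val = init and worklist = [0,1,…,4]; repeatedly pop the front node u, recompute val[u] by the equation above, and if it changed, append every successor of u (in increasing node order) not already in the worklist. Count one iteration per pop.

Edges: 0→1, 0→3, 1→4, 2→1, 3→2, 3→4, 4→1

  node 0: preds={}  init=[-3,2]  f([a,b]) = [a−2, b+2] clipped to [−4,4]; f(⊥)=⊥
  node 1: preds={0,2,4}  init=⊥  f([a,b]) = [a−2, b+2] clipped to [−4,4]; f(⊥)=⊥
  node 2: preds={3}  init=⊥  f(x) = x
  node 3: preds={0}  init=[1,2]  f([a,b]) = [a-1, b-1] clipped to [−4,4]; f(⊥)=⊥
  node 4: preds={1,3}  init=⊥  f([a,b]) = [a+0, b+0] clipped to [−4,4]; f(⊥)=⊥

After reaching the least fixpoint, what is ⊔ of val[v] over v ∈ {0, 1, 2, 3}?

[-4,4]

Iteration log — 8 steps:
  step 1. node 0  ⊔preds=⊥  new=[-3,2]  stable
  step 2. node 1  ⊔preds=[-3,2]  new=[-4,4]  old=⊥  +wl: 
  step 3. node 2  ⊔preds=[1,2]  new=[1,2]  old=⊥  +wl: 1
  step 4. node 3  ⊔preds=[-3,2]  new=[-4,2]  old=[1,2]  +wl: 2
  step 5. node 4  ⊔preds=[-4,4]  new=[-4,4]  old=⊥  +wl: 
  step 6. node 1  ⊔preds=[-4,4]  new=[-4,4]  stable
  step 7. node 2  ⊔preds=[-4,2]  new=[-4,2]  old=[1,2]  +wl: 1
  step 8. node 1  ⊔preds=[-4,4]  new=[-4,4]  stable

Least fixpoint reached:
  node 0: [-3,2]
  node 1: [-4,4]
  node 2: [-4,2]
  node 3: [-4,2]
  node 4: [-4,4]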